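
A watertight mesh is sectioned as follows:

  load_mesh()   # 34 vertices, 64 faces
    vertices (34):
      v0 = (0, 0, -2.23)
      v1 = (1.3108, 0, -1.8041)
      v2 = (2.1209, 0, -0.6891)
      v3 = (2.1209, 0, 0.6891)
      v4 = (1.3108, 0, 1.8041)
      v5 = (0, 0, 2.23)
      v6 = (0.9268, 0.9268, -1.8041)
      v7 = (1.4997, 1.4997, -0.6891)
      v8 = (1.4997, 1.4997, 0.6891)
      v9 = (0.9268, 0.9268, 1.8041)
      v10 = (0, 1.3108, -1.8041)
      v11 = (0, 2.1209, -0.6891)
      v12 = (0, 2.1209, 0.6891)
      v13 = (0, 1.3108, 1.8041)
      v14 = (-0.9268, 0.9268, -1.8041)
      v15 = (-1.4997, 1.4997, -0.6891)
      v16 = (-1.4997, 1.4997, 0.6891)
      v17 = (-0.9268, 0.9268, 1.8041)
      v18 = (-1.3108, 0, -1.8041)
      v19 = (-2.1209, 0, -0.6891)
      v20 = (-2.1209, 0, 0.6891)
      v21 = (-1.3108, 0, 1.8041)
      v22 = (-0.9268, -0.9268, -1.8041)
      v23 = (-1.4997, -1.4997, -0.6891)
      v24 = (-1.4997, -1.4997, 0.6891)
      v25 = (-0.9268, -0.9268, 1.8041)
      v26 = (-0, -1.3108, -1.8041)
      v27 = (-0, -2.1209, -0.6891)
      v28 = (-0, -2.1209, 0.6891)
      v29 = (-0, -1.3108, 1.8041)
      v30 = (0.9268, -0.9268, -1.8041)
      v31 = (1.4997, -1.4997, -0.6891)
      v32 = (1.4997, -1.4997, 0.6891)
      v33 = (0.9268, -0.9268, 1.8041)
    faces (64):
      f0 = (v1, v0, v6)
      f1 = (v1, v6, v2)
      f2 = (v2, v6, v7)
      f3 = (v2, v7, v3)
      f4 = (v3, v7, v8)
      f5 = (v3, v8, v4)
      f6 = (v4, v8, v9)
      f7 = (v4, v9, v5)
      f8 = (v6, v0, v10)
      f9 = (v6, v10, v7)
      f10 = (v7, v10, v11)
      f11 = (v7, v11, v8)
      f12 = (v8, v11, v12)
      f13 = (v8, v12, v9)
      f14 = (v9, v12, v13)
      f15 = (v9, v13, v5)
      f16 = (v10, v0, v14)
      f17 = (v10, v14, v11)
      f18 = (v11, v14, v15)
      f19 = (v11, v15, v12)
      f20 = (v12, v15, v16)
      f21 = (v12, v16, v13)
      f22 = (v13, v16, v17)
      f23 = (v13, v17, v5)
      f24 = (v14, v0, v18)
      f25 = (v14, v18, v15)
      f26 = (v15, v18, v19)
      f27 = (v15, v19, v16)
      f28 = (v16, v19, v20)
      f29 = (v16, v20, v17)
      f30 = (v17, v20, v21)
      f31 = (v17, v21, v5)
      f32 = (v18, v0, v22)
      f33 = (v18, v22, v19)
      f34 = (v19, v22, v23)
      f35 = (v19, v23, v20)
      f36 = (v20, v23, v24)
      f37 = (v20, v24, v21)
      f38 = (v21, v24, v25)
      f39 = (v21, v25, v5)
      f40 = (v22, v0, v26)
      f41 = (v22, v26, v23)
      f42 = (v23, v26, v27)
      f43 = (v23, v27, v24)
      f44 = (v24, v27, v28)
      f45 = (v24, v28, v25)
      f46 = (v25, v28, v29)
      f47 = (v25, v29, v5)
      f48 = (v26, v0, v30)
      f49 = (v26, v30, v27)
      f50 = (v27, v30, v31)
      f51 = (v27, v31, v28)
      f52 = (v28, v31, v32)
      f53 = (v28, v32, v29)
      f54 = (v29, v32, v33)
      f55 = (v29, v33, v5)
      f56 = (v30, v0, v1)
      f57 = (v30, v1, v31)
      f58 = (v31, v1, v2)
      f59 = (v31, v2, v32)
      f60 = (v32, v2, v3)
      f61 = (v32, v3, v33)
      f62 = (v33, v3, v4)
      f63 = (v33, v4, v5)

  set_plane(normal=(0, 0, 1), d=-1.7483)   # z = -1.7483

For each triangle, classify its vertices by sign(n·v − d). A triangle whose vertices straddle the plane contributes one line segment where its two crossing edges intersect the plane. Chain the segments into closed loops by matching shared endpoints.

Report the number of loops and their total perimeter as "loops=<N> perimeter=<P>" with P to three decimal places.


loops=1 perimeter=8.274

Straddling triangles (16 of 64):
  (v1,v6,v2) [--+] → (0.986559, 0.880418, -1.7483)–(1.35134, 0, -1.7483)  len=0.9530
  (v2,v6,v7) [+-+] → (0.986559, 0.880418, -1.7483)–(0.955471, 0.955471, -1.7483)  len=0.0812
  (v6,v10,v7) [--+] → (0.0750523, 1.32025, -1.7483)–(0.955471, 0.955471, -1.7483)  len=0.9530
  (v7,v10,v11) [+-+] → (0.0750523, 1.32025, -1.7483)–(0, 1.35134, -1.7483)  len=0.0812
  (v10,v14,v11) [--+] → (-0.880418, 0.986559, -1.7483)–(0, 1.35134, -1.7483)  len=0.9530
  (v11,v14,v15) [+-+] → (-0.880418, 0.986559, -1.7483)–(-0.955471, 0.955471, -1.7483)  len=0.0812
  (v14,v18,v15) [--+] → (-1.32025, 0.0750523, -1.7483)–(-0.955471, 0.955471, -1.7483)  len=0.9530
  (v15,v18,v19) [+-+] → (-1.32025, 0.0750523, -1.7483)–(-1.35134, 0, -1.7483)  len=0.0812
  (v18,v22,v19) [--+] → (-0.986559, -0.880418, -1.7483)–(-1.35134, 0, -1.7483)  len=0.9530
  (v19,v22,v23) [+-+] → (-0.986559, -0.880418, -1.7483)–(-0.955471, -0.955471, -1.7483)  len=0.0812
  (v22,v26,v23) [--+] → (-0.0750523, -1.32025, -1.7483)–(-0.955471, -0.955471, -1.7483)  len=0.9530
  (v23,v26,v27) [+-+] → (-0.0750523, -1.32025, -1.7483)–(0, -1.35134, -1.7483)  len=0.0812
  (v26,v30,v27) [--+] → (0.880418, -0.986559, -1.7483)–(0, -1.35134, -1.7483)  len=0.9530
  (v27,v30,v31) [+-+] → (0.880418, -0.986559, -1.7483)–(0.955471, -0.955471, -1.7483)  len=0.0812
  (v30,v1,v31) [--+] → (1.32025, -0.0750523, -1.7483)–(0.955471, -0.955471, -1.7483)  len=0.9530
  (v31,v1,v2) [+-+] → (1.32025, -0.0750523, -1.7483)–(1.35134, 0, -1.7483)  len=0.0812

Chained into 1 loop(s):
  loop 1: 16 segments, perimeter = 8.2739
Total perimeter = 8.274


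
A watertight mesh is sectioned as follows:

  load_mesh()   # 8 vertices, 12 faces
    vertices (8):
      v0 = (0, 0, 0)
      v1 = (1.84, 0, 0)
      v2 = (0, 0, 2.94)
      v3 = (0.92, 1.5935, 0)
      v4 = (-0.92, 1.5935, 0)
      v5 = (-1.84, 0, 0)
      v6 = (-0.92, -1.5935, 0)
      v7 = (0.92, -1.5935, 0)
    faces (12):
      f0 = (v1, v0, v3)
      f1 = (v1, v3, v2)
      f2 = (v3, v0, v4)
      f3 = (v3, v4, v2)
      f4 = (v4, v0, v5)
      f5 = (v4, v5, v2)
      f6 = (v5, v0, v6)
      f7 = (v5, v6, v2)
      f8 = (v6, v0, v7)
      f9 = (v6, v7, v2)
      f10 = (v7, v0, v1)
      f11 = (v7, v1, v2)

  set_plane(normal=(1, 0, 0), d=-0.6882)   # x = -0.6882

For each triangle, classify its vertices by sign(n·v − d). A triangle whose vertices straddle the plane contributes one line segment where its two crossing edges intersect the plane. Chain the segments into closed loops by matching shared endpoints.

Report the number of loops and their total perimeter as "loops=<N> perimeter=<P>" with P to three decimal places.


loops=1 perimeter=8.116

Straddling triangles (8 of 12):
  (v3,v0,v4) [++-] → (-0.6882, 1.19201, 0)–(-0.6882, 1.5935, 0)  len=0.4015
  (v3,v4,v2) [+-+] → (-0.6882, 1.5935, 0)–(-0.6882, 1.19201, 0.740752)  len=0.8426
  (v4,v0,v5) [-+-] → (-0.6882, 1.19201, 0)–(-0.6882, 0, 0)  len=1.1920
  (v4,v5,v2) [--+] → (-0.6882, 0, 1.84038)–(-0.6882, 1.19201, 0.740752)  len=1.6217
  (v5,v0,v6) [-+-] → (-0.6882, 0, 0)–(-0.6882, -1.19201, 0)  len=1.1920
  (v5,v6,v2) [--+] → (-0.6882, -1.19201, 0.740752)–(-0.6882, 0, 1.84038)  len=1.6217
  (v6,v0,v7) [-++] → (-0.6882, -1.19201, 0)–(-0.6882, -1.5935, 0)  len=0.4015
  (v6,v7,v2) [-++] → (-0.6882, -1.5935, 0)–(-0.6882, -1.19201, 0.740752)  len=0.8426

Chained into 1 loop(s):
  loop 1: 8 segments, perimeter = 8.1156
Total perimeter = 8.116


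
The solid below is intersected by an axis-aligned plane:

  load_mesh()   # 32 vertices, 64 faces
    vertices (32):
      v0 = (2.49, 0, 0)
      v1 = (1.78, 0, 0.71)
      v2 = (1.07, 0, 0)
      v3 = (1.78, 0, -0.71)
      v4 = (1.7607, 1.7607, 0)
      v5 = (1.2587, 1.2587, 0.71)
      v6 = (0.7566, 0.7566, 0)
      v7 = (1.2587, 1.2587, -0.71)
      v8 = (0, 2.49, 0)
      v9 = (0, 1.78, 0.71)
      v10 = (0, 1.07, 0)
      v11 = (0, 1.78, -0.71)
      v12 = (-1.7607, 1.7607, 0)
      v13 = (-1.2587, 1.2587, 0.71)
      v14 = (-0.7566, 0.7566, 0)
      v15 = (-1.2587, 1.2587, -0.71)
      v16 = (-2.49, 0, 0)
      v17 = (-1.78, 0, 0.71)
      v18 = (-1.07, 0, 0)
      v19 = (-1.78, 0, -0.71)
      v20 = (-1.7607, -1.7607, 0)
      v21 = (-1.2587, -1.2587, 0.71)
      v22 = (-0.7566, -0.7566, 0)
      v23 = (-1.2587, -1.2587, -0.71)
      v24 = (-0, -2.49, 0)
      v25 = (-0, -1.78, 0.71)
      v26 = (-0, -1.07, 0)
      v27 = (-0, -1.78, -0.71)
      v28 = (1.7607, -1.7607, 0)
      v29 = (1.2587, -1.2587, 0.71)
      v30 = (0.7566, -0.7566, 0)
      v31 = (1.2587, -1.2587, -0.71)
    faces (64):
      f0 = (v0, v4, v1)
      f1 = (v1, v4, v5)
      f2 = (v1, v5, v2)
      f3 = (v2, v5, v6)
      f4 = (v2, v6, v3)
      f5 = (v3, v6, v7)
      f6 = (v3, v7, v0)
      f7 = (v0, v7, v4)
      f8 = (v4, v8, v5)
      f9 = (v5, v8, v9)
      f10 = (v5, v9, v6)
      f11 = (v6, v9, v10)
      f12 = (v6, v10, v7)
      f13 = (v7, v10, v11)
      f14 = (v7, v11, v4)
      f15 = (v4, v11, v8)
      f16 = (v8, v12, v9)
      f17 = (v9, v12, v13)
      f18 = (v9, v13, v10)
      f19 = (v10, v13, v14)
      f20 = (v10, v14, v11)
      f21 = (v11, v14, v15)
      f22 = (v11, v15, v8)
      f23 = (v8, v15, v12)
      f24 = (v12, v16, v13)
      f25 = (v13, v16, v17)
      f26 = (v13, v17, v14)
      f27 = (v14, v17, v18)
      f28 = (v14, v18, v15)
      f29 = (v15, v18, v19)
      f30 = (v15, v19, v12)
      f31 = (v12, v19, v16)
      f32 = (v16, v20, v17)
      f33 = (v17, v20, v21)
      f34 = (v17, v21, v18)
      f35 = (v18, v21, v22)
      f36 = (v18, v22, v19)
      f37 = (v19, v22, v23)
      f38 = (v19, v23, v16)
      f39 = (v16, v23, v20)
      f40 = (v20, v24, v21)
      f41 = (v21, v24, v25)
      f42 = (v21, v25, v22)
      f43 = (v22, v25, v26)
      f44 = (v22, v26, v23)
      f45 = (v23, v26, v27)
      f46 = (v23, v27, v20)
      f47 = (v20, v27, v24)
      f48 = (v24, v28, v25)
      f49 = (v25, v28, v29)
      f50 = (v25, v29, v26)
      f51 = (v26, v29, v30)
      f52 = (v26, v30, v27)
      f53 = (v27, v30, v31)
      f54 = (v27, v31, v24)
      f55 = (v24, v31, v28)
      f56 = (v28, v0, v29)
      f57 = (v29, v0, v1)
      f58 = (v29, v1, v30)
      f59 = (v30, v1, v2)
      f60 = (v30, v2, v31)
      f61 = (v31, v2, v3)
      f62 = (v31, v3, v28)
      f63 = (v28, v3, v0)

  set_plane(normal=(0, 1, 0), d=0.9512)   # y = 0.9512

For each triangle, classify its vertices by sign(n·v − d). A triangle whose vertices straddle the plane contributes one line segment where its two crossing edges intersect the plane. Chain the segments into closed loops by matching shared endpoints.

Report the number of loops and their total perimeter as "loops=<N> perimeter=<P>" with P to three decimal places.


Straddling triangles (20 of 64):
  (v0,v4,v1) [-+-] → (2.096, 0.9512, 0)–(1.76957, 0.9512, 0.32643)  len=0.4616
  (v1,v4,v5) [-++] → (1.76957, 0.9512, 0.32643)–(1.38605, 0.9512, 0.71)  len=0.5424
  (v1,v5,v2) [-+-] → (1.38605, 0.9512, 0.71)–(1.2126, 0.9512, 0.536547)  len=0.2453
  (v2,v5,v6) [-+-] → (1.2126, 0.9512, 0.536547)–(0.9512, 0.9512, 0.275176)  len=0.3697
  (v3,v6,v7) [--+] → (0.9512, 0.9512, -0.275176)–(1.38605, 0.9512, -0.71)  len=0.6150
  (v3,v7,v0) [-+-] → (1.38605, 0.9512, -0.71)–(1.55951, 0.9512, -0.536547)  len=0.2453
  (v0,v7,v4) [-++] → (1.55951, 0.9512, -0.536547)–(2.096, 0.9512, 0)  len=0.7588
  (v5,v9,v6) [++-] → (0.612732, 0.9512, 0.135007)–(0.9512, 0.9512, 0.275176)  len=0.3663
  (v6,v9,v10) [-++] → (0.612732, 0.9512, 0.135007)–(0.286803, 0.9512, 0)  len=0.3528
  (v6,v10,v7) [-++] → (0.286803, 0.9512, 0)–(0.9512, 0.9512, -0.275176)  len=0.7191
  (v10,v13,v14) [++-] → (-0.9512, 0.9512, 0.275176)–(-0.286803, 0.9512, 0)  len=0.7191
  (v10,v14,v11) [+-+] → (-0.286803, 0.9512, 0)–(-0.612732, 0.9512, -0.135007)  len=0.3528
  (v11,v14,v15) [+-+] → (-0.612732, 0.9512, -0.135007)–(-0.9512, 0.9512, -0.275176)  len=0.3663
  (v12,v16,v13) [+-+] → (-2.096, 0.9512, 0)–(-1.55951, 0.9512, 0.536547)  len=0.7588
  (v13,v16,v17) [+--] → (-1.55951, 0.9512, 0.536547)–(-1.38605, 0.9512, 0.71)  len=0.2453
  (v13,v17,v14) [+--] → (-1.38605, 0.9512, 0.71)–(-0.9512, 0.9512, 0.275176)  len=0.6150
  (v14,v18,v15) [--+] → (-1.2126, 0.9512, -0.536547)–(-0.9512, 0.9512, -0.275176)  len=0.3697
  (v15,v18,v19) [+--] → (-1.2126, 0.9512, -0.536547)–(-1.38605, 0.9512, -0.71)  len=0.2453
  (v15,v19,v12) [+-+] → (-1.38605, 0.9512, -0.71)–(-1.76957, 0.9512, -0.32643)  len=0.5424
  (v12,v19,v16) [+--] → (-1.76957, 0.9512, -0.32643)–(-2.096, 0.9512, 0)  len=0.4616

Chained into 2 loop(s):
  loop 1: 10 segments, perimeter = 4.6763
  loop 2: 10 segments, perimeter = 4.6763
Total perimeter = 9.353

loops=2 perimeter=9.353


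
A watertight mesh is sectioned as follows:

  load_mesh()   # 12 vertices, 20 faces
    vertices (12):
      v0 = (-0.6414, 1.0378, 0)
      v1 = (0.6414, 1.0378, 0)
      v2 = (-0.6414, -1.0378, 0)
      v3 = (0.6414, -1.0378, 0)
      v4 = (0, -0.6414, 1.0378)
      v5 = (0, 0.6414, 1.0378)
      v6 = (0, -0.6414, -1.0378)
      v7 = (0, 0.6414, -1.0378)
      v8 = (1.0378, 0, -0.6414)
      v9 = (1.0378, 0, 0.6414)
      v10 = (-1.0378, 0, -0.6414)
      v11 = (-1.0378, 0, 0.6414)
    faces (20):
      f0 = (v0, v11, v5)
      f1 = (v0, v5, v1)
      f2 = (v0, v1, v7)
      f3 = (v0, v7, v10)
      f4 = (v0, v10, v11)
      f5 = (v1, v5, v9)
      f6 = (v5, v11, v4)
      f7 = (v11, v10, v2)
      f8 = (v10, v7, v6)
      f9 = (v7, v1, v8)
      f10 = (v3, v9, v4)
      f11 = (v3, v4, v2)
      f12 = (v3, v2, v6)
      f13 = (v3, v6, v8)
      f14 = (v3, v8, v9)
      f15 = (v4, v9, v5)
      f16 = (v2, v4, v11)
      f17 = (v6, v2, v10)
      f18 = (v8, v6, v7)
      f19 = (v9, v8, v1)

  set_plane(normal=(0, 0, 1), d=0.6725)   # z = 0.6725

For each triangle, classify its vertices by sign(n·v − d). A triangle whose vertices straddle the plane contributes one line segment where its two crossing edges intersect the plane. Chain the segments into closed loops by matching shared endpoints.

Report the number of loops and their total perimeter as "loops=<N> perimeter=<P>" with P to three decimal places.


loops=1 perimeter=5.237

Straddling triangles (8 of 20):
  (v0,v11,v5) [--+] → (-0.956378, 0.0503217, 0.6725)–(-0.225769, 0.780931, 0.6725)  len=1.0332
  (v0,v5,v1) [-+-] → (-0.225769, 0.780931, 0.6725)–(0.225769, 0.780931, 0.6725)  len=0.4515
  (v1,v5,v9) [-+-] → (0.225769, 0.780931, 0.6725)–(0.956378, 0.0503217, 0.6725)  len=1.0332
  (v5,v11,v4) [+-+] → (-0.956378, 0.0503217, 0.6725)–(-0.956378, -0.0503217, 0.6725)  len=0.1006
  (v3,v9,v4) [--+] → (0.956378, -0.0503217, 0.6725)–(0.225769, -0.780931, 0.6725)  len=1.0332
  (v3,v4,v2) [-+-] → (0.225769, -0.780931, 0.6725)–(-0.225769, -0.780931, 0.6725)  len=0.4515
  (v4,v9,v5) [+-+] → (0.956378, -0.0503217, 0.6725)–(0.956378, 0.0503217, 0.6725)  len=0.1006
  (v2,v4,v11) [-+-] → (-0.225769, -0.780931, 0.6725)–(-0.956378, -0.0503217, 0.6725)  len=1.0332

Chained into 1 loop(s):
  loop 1: 8 segments, perimeter = 5.2373
Total perimeter = 5.237


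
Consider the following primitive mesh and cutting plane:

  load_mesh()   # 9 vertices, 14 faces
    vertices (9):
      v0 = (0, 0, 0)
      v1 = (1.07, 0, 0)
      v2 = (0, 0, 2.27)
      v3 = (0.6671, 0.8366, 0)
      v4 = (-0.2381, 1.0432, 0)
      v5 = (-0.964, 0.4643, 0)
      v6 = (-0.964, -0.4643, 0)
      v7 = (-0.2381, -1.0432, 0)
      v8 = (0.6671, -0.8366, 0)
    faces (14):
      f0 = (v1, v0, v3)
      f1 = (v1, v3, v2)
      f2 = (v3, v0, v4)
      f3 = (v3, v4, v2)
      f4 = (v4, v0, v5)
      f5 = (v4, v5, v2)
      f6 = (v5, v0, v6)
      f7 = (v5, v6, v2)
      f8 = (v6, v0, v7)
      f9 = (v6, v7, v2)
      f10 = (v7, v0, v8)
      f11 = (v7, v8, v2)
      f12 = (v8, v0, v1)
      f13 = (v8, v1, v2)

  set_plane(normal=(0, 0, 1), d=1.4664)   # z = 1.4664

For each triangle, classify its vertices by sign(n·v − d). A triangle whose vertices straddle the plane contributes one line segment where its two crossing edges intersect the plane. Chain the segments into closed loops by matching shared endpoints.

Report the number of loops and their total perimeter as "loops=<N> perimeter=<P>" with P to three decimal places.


loops=1 perimeter=2.301

Straddling triangles (7 of 14):
  (v1,v3,v2) [--+] → (0.236159, 0.296164, 1.4664)–(0.378789, 0, 1.4664)  len=0.3287
  (v3,v4,v2) [--+] → (-0.0842895, 0.369302, 1.4664)–(0.236159, 0.296164, 1.4664)  len=0.3287
  (v4,v5,v2) [--+] → (-0.341264, 0.164366, 1.4664)–(-0.0842895, 0.369302, 1.4664)  len=0.3287
  (v5,v6,v2) [--+] → (-0.341264, -0.164366, 1.4664)–(-0.341264, 0.164366, 1.4664)  len=0.3287
  (v6,v7,v2) [--+] → (-0.0842895, -0.369302, 1.4664)–(-0.341264, -0.164366, 1.4664)  len=0.3287
  (v7,v8,v2) [--+] → (0.236159, -0.296164, 1.4664)–(-0.0842895, -0.369302, 1.4664)  len=0.3287
  (v8,v1,v2) [--+] → (0.378789, 0, 1.4664)–(0.236159, -0.296164, 1.4664)  len=0.3287

Chained into 1 loop(s):
  loop 1: 7 segments, perimeter = 2.3009
Total perimeter = 2.301


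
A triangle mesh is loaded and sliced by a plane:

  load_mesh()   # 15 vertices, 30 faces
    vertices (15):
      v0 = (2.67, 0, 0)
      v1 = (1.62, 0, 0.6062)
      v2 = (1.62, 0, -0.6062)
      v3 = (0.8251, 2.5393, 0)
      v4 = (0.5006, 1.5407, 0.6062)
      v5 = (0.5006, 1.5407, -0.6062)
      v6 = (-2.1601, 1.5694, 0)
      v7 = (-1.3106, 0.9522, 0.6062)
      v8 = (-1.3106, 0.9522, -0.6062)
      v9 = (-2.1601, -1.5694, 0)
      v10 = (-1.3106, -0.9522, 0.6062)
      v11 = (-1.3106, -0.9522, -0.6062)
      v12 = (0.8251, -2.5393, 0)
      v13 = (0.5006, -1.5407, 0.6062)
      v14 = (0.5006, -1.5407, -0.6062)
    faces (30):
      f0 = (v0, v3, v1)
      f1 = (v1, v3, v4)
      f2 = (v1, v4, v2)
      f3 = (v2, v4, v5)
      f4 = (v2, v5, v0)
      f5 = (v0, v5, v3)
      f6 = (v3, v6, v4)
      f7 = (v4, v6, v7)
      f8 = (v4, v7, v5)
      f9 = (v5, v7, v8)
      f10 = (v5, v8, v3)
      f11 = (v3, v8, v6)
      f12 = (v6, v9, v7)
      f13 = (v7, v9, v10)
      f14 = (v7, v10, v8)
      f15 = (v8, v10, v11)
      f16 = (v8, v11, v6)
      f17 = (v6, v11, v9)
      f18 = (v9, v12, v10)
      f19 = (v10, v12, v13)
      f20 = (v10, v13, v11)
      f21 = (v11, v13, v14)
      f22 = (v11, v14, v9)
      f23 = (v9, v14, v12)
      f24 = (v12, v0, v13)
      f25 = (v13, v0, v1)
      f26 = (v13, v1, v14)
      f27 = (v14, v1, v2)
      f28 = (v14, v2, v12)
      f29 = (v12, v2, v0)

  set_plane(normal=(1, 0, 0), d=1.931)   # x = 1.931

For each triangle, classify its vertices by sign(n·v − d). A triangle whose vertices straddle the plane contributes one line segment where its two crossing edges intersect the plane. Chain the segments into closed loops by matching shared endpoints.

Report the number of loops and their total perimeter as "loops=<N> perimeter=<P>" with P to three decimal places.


Straddling triangles (6 of 30):
  (v0,v3,v1) [+--] → (1.931, 1.01715, 0)–(1.931, 0, 0.426649)  len=1.1030
  (v2,v5,v0) [--+] → (1.931, 0.524835, -0.2065)–(1.931, 0, -0.426649)  len=0.5691
  (v0,v5,v3) [+--] → (1.931, 0.524835, -0.2065)–(1.931, 1.01715, 0)  len=0.5339
  (v12,v0,v13) [-+-] → (1.931, -1.01715, 0)–(1.931, -0.524835, 0.2065)  len=0.5339
  (v13,v0,v1) [-+-] → (1.931, -0.524835, 0.2065)–(1.931, 0, 0.426649)  len=0.5691
  (v12,v2,v0) [--+] → (1.931, 0, -0.426649)–(1.931, -1.01715, 0)  len=1.1030

Chained into 1 loop(s):
  loop 1: 6 segments, perimeter = 4.4120
Total perimeter = 4.412

loops=1 perimeter=4.412


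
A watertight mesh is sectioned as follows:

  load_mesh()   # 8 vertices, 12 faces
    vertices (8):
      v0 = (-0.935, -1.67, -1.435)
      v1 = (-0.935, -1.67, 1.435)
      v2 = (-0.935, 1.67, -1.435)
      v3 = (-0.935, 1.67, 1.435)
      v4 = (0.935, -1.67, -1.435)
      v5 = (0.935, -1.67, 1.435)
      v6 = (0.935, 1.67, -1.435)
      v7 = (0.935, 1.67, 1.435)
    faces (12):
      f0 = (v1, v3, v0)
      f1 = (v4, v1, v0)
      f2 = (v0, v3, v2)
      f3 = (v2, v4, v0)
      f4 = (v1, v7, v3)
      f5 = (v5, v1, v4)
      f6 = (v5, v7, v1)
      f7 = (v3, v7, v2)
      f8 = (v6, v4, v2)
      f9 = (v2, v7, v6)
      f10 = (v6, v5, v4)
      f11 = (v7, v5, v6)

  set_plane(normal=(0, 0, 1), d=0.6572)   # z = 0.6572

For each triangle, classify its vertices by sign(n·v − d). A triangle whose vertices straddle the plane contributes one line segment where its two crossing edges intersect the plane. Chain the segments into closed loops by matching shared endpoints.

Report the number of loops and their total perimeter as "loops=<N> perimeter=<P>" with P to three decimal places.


loops=1 perimeter=10.420

Straddling triangles (8 of 12):
  (v1,v3,v0) [++-] → (-0.935, 0.764825, 0.6572)–(-0.935, -1.67, 0.6572)  len=2.4348
  (v4,v1,v0) [-+-] → (-0.42821, -1.67, 0.6572)–(-0.935, -1.67, 0.6572)  len=0.5068
  (v0,v3,v2) [-+-] → (-0.935, 0.764825, 0.6572)–(-0.935, 1.67, 0.6572)  len=0.9052
  (v5,v1,v4) [++-] → (-0.42821, -1.67, 0.6572)–(0.935, -1.67, 0.6572)  len=1.3632
  (v3,v7,v2) [++-] → (0.42821, 1.67, 0.6572)–(-0.935, 1.67, 0.6572)  len=1.3632
  (v2,v7,v6) [-+-] → (0.42821, 1.67, 0.6572)–(0.935, 1.67, 0.6572)  len=0.5068
  (v6,v5,v4) [-+-] → (0.935, -0.764825, 0.6572)–(0.935, -1.67, 0.6572)  len=0.9052
  (v7,v5,v6) [++-] → (0.935, -0.764825, 0.6572)–(0.935, 1.67, 0.6572)  len=2.4348

Chained into 1 loop(s):
  loop 1: 8 segments, perimeter = 10.4200
Total perimeter = 10.420


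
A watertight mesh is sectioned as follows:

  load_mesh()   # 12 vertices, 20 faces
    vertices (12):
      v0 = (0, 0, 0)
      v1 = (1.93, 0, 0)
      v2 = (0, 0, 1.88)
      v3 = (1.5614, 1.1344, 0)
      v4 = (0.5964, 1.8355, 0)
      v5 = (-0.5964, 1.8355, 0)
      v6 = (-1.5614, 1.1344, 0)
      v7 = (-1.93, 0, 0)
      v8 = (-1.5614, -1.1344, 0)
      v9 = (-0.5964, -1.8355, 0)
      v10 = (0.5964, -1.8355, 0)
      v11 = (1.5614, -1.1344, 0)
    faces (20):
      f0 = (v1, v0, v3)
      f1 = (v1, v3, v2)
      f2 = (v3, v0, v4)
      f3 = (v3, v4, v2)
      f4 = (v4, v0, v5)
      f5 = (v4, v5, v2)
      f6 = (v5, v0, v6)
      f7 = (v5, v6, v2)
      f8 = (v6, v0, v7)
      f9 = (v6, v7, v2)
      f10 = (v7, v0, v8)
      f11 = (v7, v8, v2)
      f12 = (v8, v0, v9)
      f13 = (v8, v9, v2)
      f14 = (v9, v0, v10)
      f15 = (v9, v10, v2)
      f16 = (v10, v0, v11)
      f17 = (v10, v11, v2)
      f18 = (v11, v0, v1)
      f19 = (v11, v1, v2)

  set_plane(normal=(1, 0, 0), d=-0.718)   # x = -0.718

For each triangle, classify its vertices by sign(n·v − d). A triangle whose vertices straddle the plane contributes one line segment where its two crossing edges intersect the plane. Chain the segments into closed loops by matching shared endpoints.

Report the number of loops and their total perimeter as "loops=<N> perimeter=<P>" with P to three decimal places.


Straddling triangles (8 of 20):
  (v5,v0,v6) [++-] → (-0.718, 0.521647, 0)–(-0.718, 1.74715, 0)  len=1.2255
  (v5,v6,v2) [+-+] → (-0.718, 1.74715, 0)–(-0.718, 0.521647, 1.01549)  len=1.5916
  (v6,v0,v7) [-+-] → (-0.718, 0.521647, 0)–(-0.718, 0, 0)  len=0.5216
  (v6,v7,v2) [--+] → (-0.718, 0, 1.1806)–(-0.718, 0.521647, 1.01549)  len=0.5472
  (v7,v0,v8) [-+-] → (-0.718, 0, 0)–(-0.718, -0.521647, 0)  len=0.5216
  (v7,v8,v2) [--+] → (-0.718, -0.521647, 1.01549)–(-0.718, 0, 1.1806)  len=0.5472
  (v8,v0,v9) [-++] → (-0.718, -0.521647, 0)–(-0.718, -1.74715, 0)  len=1.2255
  (v8,v9,v2) [-++] → (-0.718, -1.74715, 0)–(-0.718, -0.521647, 1.01549)  len=1.5916

Chained into 1 loop(s):
  loop 1: 8 segments, perimeter = 7.7718
Total perimeter = 7.772

loops=1 perimeter=7.772


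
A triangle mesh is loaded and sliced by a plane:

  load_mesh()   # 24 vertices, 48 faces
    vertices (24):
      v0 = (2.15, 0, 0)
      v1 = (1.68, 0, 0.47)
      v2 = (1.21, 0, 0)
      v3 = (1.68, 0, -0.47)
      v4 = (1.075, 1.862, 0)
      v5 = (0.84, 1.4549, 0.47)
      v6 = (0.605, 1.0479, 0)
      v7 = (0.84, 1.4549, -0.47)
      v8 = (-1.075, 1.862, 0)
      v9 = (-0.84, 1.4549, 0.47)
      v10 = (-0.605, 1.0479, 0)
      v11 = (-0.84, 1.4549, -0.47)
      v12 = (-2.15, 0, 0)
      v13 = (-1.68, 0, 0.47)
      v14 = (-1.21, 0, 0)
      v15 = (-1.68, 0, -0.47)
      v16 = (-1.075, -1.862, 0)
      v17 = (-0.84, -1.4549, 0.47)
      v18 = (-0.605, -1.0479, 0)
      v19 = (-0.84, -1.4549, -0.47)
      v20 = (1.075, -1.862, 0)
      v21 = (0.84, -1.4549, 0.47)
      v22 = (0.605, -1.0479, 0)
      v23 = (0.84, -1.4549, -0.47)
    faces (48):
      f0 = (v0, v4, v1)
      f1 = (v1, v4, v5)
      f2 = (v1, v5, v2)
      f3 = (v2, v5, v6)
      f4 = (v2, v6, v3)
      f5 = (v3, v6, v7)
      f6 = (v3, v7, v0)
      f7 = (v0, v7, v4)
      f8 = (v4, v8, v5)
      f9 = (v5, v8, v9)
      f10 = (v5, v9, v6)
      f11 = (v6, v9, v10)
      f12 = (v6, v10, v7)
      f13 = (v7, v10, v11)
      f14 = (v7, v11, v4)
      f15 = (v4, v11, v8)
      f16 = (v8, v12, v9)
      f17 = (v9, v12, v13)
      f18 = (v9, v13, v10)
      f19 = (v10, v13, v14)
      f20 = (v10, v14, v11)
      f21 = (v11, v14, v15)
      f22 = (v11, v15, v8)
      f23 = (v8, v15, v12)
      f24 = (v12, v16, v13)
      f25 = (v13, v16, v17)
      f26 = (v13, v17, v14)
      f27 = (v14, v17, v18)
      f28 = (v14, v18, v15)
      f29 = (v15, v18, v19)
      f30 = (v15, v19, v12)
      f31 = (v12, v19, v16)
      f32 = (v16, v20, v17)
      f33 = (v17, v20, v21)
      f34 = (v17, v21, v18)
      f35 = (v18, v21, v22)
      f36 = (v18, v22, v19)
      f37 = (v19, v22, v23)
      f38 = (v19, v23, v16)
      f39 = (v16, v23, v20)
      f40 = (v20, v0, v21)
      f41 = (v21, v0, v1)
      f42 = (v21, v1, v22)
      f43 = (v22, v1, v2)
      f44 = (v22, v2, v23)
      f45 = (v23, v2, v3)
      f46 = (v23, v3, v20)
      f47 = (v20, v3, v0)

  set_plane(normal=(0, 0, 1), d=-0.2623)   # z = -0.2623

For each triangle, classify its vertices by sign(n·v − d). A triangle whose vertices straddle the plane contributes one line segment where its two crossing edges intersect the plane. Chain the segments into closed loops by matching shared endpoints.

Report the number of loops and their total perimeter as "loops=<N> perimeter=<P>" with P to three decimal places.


Straddling triangles (24 of 48):
  (v2,v6,v3) [++-] → (1.20494, 0.463083, -0.2623)–(1.4723, 0, -0.2623)  len=0.5347
  (v3,v6,v7) [-+-] → (1.20494, 0.463083, -0.2623)–(0.73615, 1.27504, -0.2623)  len=0.9376
  (v3,v7,v0) [--+] → (1.41891, 0.811958, -0.2623)–(1.8877, 0, -0.2623)  len=0.9376
  (v0,v7,v4) [+-+] → (1.41891, 0.811958, -0.2623)–(0.94385, 1.6348, -0.2623)  len=0.9501
  (v6,v10,v7) [++-] → (0.201433, 1.27504, -0.2623)–(0.73615, 1.27504, -0.2623)  len=0.5347
  (v7,v10,v11) [-+-] → (0.201433, 1.27504, -0.2623)–(-0.73615, 1.27504, -0.2623)  len=0.9376
  (v7,v11,v4) [--+] → (0.00626702, 1.6348, -0.2623)–(0.94385, 1.6348, -0.2623)  len=0.9376
  (v4,v11,v8) [+-+] → (0.00626702, 1.6348, -0.2623)–(-0.94385, 1.6348, -0.2623)  len=0.9501
  (v10,v14,v11) [++-] → (-1.00351, 0.811958, -0.2623)–(-0.73615, 1.27504, -0.2623)  len=0.5347
  (v11,v14,v15) [-+-] → (-1.00351, 0.811958, -0.2623)–(-1.4723, 0, -0.2623)  len=0.9376
  (v11,v15,v8) [--+] → (-1.41264, 0.822846, -0.2623)–(-0.94385, 1.6348, -0.2623)  len=0.9376
  (v8,v15,v12) [+-+] → (-1.41264, 0.822846, -0.2623)–(-1.8877, 0, -0.2623)  len=0.9501
  (v14,v18,v15) [++-] → (-1.20494, -0.463083, -0.2623)–(-1.4723, 0, -0.2623)  len=0.5347
  (v15,v18,v19) [-+-] → (-1.20494, -0.463083, -0.2623)–(-0.73615, -1.27504, -0.2623)  len=0.9376
  (v15,v19,v12) [--+] → (-1.41891, -0.811958, -0.2623)–(-1.8877, 0, -0.2623)  len=0.9376
  (v12,v19,v16) [+-+] → (-1.41891, -0.811958, -0.2623)–(-0.94385, -1.6348, -0.2623)  len=0.9501
  (v18,v22,v19) [++-] → (-0.201433, -1.27504, -0.2623)–(-0.73615, -1.27504, -0.2623)  len=0.5347
  (v19,v22,v23) [-+-] → (-0.201433, -1.27504, -0.2623)–(0.73615, -1.27504, -0.2623)  len=0.9376
  (v19,v23,v16) [--+] → (-0.00626702, -1.6348, -0.2623)–(-0.94385, -1.6348, -0.2623)  len=0.9376
  (v16,v23,v20) [+-+] → (-0.00626702, -1.6348, -0.2623)–(0.94385, -1.6348, -0.2623)  len=0.9501
  (v22,v2,v23) [++-] → (1.00351, -0.811958, -0.2623)–(0.73615, -1.27504, -0.2623)  len=0.5347
  (v23,v2,v3) [-+-] → (1.00351, -0.811958, -0.2623)–(1.4723, 0, -0.2623)  len=0.9376
  (v23,v3,v20) [--+] → (1.41264, -0.822846, -0.2623)–(0.94385, -1.6348, -0.2623)  len=0.9376
  (v20,v3,v0) [+-+] → (1.41264, -0.822846, -0.2623)–(1.8877, 0, -0.2623)  len=0.9501

Chained into 2 loop(s):
  loop 1: 12 segments, perimeter = 8.8338
  loop 2: 12 segments, perimeter = 11.3262
Total perimeter = 20.160

loops=2 perimeter=20.160


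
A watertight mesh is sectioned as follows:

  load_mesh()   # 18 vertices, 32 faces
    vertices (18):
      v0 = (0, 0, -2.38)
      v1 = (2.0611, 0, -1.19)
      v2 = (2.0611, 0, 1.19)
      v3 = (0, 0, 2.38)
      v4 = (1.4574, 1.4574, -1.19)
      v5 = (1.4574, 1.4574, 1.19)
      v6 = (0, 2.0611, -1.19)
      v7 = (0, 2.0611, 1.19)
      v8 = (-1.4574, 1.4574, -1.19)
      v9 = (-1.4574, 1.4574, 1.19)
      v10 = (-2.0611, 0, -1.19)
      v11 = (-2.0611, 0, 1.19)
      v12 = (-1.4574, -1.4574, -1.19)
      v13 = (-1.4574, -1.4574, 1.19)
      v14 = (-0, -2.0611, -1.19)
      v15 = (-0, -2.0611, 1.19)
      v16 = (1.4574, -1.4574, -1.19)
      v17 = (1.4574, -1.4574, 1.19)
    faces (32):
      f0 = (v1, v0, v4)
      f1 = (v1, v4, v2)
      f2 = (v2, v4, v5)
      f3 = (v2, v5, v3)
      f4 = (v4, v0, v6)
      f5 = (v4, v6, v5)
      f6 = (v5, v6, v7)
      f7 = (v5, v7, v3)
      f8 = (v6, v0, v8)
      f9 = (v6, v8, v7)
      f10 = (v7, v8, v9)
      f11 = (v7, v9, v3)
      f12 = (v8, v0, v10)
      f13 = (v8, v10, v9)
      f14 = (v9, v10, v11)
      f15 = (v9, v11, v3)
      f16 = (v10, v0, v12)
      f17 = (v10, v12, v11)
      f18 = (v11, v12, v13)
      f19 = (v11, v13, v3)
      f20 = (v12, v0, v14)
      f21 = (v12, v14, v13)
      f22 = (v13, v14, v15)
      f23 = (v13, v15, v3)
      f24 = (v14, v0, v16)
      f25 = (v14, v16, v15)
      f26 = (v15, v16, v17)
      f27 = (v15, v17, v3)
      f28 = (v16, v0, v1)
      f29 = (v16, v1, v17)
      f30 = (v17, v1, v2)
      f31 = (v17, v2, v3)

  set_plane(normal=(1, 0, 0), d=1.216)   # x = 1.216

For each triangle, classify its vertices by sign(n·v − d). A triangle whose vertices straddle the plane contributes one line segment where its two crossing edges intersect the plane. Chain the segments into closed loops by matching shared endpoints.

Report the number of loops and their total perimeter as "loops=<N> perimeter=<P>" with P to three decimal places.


Straddling triangles (12 of 32):
  (v1,v0,v4) [+-+] → (1.216, 0, -1.67793)–(1.216, 1.216, -1.38711)  len=1.2503
  (v2,v5,v3) [++-] → (1.216, 1.216, 1.38711)–(1.216, 0, 1.67793)  len=1.2503
  (v4,v0,v6) [+--] → (1.216, 1.216, -1.38711)–(1.216, 1.5574, -1.19)  len=0.3942
  (v4,v6,v5) [+-+] → (1.216, 1.5574, -1.19)–(1.216, 1.5574, 0.795783)  len=1.9858
  (v5,v6,v7) [+--] → (1.216, 1.5574, 0.795783)–(1.216, 1.5574, 1.19)  len=0.3942
  (v5,v7,v3) [+--] → (1.216, 1.5574, 1.19)–(1.216, 1.216, 1.38711)  len=0.3942
  (v14,v0,v16) [--+] → (1.216, -1.216, -1.38711)–(1.216, -1.5574, -1.19)  len=0.3942
  (v14,v16,v15) [-+-] → (1.216, -1.5574, -1.19)–(1.216, -1.5574, -0.795783)  len=0.3942
  (v15,v16,v17) [-++] → (1.216, -1.5574, -0.795783)–(1.216, -1.5574, 1.19)  len=1.9858
  (v15,v17,v3) [-+-] → (1.216, -1.5574, 1.19)–(1.216, -1.216, 1.38711)  len=0.3942
  (v16,v0,v1) [+-+] → (1.216, -1.216, -1.38711)–(1.216, 0, -1.67793)  len=1.2503
  (v17,v2,v3) [++-] → (1.216, 0, 1.67793)–(1.216, -1.216, 1.38711)  len=1.2503

Chained into 1 loop(s):
  loop 1: 12 segments, perimeter = 11.3380
Total perimeter = 11.338

loops=1 perimeter=11.338


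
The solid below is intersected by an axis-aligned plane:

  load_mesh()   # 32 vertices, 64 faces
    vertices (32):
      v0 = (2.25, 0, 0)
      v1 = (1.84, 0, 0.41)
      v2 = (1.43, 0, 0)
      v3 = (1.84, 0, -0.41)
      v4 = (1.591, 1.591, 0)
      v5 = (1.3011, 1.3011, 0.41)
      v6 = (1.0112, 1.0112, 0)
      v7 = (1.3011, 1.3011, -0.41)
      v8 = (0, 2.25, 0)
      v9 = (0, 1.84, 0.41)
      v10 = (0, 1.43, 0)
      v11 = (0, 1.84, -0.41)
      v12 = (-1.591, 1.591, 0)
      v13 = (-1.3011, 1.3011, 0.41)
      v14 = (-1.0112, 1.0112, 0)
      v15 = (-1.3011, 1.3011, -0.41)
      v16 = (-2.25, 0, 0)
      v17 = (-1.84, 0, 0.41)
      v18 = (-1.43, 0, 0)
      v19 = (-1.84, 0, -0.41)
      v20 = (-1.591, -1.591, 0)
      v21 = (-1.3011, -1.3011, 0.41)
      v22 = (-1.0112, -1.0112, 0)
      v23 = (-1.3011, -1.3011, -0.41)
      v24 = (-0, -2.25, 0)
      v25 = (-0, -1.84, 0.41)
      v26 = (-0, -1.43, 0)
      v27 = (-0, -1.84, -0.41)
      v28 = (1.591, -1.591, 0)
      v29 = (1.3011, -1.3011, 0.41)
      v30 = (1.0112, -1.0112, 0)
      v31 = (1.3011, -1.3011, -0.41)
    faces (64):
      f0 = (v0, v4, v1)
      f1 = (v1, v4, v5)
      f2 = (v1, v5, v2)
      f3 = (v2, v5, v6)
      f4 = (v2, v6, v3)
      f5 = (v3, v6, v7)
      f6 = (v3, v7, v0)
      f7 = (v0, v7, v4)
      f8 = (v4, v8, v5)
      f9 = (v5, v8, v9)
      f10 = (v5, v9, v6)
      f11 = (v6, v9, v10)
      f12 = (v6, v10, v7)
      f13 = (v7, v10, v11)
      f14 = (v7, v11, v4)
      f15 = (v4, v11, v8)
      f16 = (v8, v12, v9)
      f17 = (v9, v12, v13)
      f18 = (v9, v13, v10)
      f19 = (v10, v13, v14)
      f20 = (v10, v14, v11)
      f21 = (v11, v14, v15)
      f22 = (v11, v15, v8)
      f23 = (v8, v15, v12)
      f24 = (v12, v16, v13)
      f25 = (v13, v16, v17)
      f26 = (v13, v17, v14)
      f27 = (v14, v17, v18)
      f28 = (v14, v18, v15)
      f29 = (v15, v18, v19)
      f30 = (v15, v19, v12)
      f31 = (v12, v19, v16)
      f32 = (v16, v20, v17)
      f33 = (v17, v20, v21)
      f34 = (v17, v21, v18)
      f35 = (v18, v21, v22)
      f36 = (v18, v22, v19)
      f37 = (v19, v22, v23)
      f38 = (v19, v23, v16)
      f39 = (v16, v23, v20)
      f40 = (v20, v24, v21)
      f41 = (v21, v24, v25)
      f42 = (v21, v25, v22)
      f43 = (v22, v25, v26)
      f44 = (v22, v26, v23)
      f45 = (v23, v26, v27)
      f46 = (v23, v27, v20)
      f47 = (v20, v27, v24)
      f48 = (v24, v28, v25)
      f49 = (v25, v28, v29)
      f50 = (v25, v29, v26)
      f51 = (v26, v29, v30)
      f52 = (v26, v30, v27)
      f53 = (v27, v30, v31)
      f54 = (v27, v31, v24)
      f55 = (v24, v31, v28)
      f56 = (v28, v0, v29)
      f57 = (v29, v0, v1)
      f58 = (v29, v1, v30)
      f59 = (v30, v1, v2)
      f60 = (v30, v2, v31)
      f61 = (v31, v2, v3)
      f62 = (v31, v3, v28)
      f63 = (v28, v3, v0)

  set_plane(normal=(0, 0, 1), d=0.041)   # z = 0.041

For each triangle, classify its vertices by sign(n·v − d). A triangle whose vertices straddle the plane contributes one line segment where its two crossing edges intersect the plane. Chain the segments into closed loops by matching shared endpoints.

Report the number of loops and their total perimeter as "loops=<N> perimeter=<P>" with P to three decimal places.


Straddling triangles (32 of 64):
  (v0,v4,v1) [--+] → (1.6159, 1.4319, 0.041)–(2.209, 0, 0.041)  len=1.5499
  (v1,v4,v5) [+-+] → (1.6159, 1.4319, 0.041)–(1.56201, 1.56201, 0.041)  len=0.1408
  (v1,v5,v2) [++-] → (1.41711, 0.13011, 0.041)–(1.471, 0, 0.041)  len=0.1408
  (v2,v5,v6) [-+-] → (1.41711, 0.13011, 0.041)–(1.04019, 1.04019, 0.041)  len=0.9850
  (v4,v8,v5) [--+] → (0.13011, 2.15511, 0.041)–(1.56201, 1.56201, 0.041)  len=1.5499
  (v5,v8,v9) [+-+] → (0.13011, 2.15511, 0.041)–(0, 2.209, 0.041)  len=0.1408
  (v5,v9,v6) [++-] → (0.91008, 1.09408, 0.041)–(1.04019, 1.04019, 0.041)  len=0.1408
  (v6,v9,v10) [-+-] → (0.91008, 1.09408, 0.041)–(0, 1.471, 0.041)  len=0.9850
  (v8,v12,v9) [--+] → (-1.4319, 1.6159, 0.041)–(0, 2.209, 0.041)  len=1.5499
  (v9,v12,v13) [+-+] → (-1.4319, 1.6159, 0.041)–(-1.56201, 1.56201, 0.041)  len=0.1408
  (v9,v13,v10) [++-] → (-0.13011, 1.41711, 0.041)–(0, 1.471, 0.041)  len=0.1408
  (v10,v13,v14) [-+-] → (-0.13011, 1.41711, 0.041)–(-1.04019, 1.04019, 0.041)  len=0.9850
  (v12,v16,v13) [--+] → (-2.15511, 0.13011, 0.041)–(-1.56201, 1.56201, 0.041)  len=1.5499
  (v13,v16,v17) [+-+] → (-2.15511, 0.13011, 0.041)–(-2.209, 0, 0.041)  len=0.1408
  (v13,v17,v14) [++-] → (-1.09408, 0.91008, 0.041)–(-1.04019, 1.04019, 0.041)  len=0.1408
  (v14,v17,v18) [-+-] → (-1.09408, 0.91008, 0.041)–(-1.471, 0, 0.041)  len=0.9850
  (v16,v20,v17) [--+] → (-1.6159, -1.4319, 0.041)–(-2.209, 0, 0.041)  len=1.5499
  (v17,v20,v21) [+-+] → (-1.6159, -1.4319, 0.041)–(-1.56201, -1.56201, 0.041)  len=0.1408
  (v17,v21,v18) [++-] → (-1.41711, -0.13011, 0.041)–(-1.471, 0, 0.041)  len=0.1408
  (v18,v21,v22) [-+-] → (-1.41711, -0.13011, 0.041)–(-1.04019, -1.04019, 0.041)  len=0.9850
  (v20,v24,v21) [--+] → (-0.13011, -2.15511, 0.041)–(-1.56201, -1.56201, 0.041)  len=1.5499
  (v21,v24,v25) [+-+] → (-0.13011, -2.15511, 0.041)–(0, -2.209, 0.041)  len=0.1408
  (v21,v25,v22) [++-] → (-0.91008, -1.09408, 0.041)–(-1.04019, -1.04019, 0.041)  len=0.1408
  (v22,v25,v26) [-+-] → (-0.91008, -1.09408, 0.041)–(0, -1.471, 0.041)  len=0.9850
  (v24,v28,v25) [--+] → (1.4319, -1.6159, 0.041)–(0, -2.209, 0.041)  len=1.5499
  (v25,v28,v29) [+-+] → (1.4319, -1.6159, 0.041)–(1.56201, -1.56201, 0.041)  len=0.1408
  (v25,v29,v26) [++-] → (0.13011, -1.41711, 0.041)–(0, -1.471, 0.041)  len=0.1408
  (v26,v29,v30) [-+-] → (0.13011, -1.41711, 0.041)–(1.04019, -1.04019, 0.041)  len=0.9850
  (v28,v0,v29) [--+] → (2.15511, -0.13011, 0.041)–(1.56201, -1.56201, 0.041)  len=1.5499
  (v29,v0,v1) [+-+] → (2.15511, -0.13011, 0.041)–(2.209, 0, 0.041)  len=0.1408
  (v29,v1,v30) [++-] → (1.09408, -0.91008, 0.041)–(1.04019, -1.04019, 0.041)  len=0.1408
  (v30,v1,v2) [-+-] → (1.09408, -0.91008, 0.041)–(1.471, 0, 0.041)  len=0.9850

Chained into 2 loop(s):
  loop 1: 16 segments, perimeter = 13.5256
  loop 2: 16 segments, perimeter = 9.0070
Total perimeter = 22.533

loops=2 perimeter=22.533


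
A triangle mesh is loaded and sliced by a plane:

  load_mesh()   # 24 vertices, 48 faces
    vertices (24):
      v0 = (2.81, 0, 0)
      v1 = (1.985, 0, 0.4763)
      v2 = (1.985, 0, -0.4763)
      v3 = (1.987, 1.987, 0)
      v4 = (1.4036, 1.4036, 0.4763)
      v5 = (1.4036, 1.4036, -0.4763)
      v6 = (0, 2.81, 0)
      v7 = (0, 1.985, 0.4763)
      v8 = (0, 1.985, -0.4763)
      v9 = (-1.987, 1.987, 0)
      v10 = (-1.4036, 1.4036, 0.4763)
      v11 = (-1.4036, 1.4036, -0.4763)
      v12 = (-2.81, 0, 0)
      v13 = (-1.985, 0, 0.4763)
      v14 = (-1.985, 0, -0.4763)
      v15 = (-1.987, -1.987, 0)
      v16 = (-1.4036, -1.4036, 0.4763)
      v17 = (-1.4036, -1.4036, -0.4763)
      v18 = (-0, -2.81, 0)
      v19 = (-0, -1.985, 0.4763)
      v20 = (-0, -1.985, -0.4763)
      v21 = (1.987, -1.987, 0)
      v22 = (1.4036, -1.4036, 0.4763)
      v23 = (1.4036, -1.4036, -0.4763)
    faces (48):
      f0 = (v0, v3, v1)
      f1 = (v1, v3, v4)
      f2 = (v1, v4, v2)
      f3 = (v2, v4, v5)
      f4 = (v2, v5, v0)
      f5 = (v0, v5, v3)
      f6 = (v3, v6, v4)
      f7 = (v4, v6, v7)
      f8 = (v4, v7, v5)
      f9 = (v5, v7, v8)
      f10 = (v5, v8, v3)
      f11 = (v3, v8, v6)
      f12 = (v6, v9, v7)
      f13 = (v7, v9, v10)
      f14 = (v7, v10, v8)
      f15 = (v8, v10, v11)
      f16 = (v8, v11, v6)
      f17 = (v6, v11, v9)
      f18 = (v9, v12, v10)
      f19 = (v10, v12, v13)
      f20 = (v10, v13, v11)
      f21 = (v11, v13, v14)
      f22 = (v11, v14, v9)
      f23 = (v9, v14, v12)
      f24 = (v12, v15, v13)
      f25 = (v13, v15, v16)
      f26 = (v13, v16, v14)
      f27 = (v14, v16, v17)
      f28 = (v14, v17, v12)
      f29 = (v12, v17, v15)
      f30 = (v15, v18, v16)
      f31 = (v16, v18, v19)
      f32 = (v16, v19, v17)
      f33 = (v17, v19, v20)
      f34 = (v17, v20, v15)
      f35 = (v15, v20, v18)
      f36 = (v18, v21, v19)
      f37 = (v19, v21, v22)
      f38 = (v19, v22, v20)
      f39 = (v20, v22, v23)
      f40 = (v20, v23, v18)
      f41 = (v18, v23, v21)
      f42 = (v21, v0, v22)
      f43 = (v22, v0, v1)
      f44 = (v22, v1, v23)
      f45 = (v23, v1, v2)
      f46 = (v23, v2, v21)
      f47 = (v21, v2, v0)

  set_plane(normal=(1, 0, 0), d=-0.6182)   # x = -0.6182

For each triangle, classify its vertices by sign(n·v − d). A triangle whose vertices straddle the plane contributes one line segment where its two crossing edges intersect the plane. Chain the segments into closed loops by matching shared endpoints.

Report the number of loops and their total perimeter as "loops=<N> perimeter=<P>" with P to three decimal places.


loops=2 perimeter=5.716

Straddling triangles (12 of 48):
  (v6,v9,v7) [+-+] → (-0.6182, 2.55395, 0)–(-0.6182, 1.98562, 0.328112)  len=0.6562
  (v7,v9,v10) [+--] → (-0.6182, 1.98562, 0.328112)–(-0.6182, 1.72893, 0.4763)  len=0.2964
  (v7,v10,v8) [+-+] → (-0.6182, 1.72893, 0.4763)–(-0.6182, 1.72893, -0.0567379)  len=0.5330
  (v8,v10,v11) [+--] → (-0.6182, 1.72893, -0.0567379)–(-0.6182, 1.72893, -0.4763)  len=0.4196
  (v8,v11,v6) [+-+] → (-0.6182, 1.72893, -0.4763)–(-0.6182, 2.19057, -0.209781)  len=0.5330
  (v6,v11,v9) [+--] → (-0.6182, 2.19057, -0.209781)–(-0.6182, 2.55395, 0)  len=0.4196
  (v15,v18,v16) [-+-] → (-0.6182, -2.55395, 0)–(-0.6182, -2.19057, 0.209781)  len=0.4196
  (v16,v18,v19) [-++] → (-0.6182, -2.19057, 0.209781)–(-0.6182, -1.72893, 0.4763)  len=0.5330
  (v16,v19,v17) [-+-] → (-0.6182, -1.72893, 0.4763)–(-0.6182, -1.72893, 0.0567379)  len=0.4196
  (v17,v19,v20) [-++] → (-0.6182, -1.72893, 0.0567379)–(-0.6182, -1.72893, -0.4763)  len=0.5330
  (v17,v20,v15) [-+-] → (-0.6182, -1.72893, -0.4763)–(-0.6182, -1.98562, -0.328112)  len=0.2964
  (v15,v20,v18) [-++] → (-0.6182, -1.98562, -0.328112)–(-0.6182, -2.55395, 0)  len=0.6562

Chained into 2 loop(s):
  loop 1: 6 segments, perimeter = 2.8579
  loop 2: 6 segments, perimeter = 2.8579
Total perimeter = 5.716
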